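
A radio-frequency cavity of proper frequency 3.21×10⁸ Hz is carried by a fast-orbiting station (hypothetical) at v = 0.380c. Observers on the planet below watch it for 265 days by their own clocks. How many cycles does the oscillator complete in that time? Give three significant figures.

N = 6.80×10¹⁵

γ = 1/√(1 − 0.380²) = 1/√0.8556 = 1.081
During 265 days of lab time, the oscillator's proper time advances by τ = Δt/γ = 265/1.081 = 245.1 days = 2.118×10⁷ s.
N = f × τ = 3.21×10⁸ × 2.118×10⁷ = 6.798×10¹⁵.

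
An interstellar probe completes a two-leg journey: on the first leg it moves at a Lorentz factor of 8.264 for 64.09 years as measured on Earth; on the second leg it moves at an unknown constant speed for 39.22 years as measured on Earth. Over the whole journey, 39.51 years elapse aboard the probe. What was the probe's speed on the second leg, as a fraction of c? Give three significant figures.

Leg 1: γ = 8.264; τ_1 = 64.09/8.264 = 7.755 years.
Leg 2: speed unknown; τ_2 = 39.22/γ_2.
Total proper time: 7.755 + τ_2 = 39.51, so τ_2 = 39.51 − 7.755 = 31.75 years.
γ_2 = 39.22/31.75 = 1.235; β = √(1 − 1/γ²) = √0.3445.

β = 0.587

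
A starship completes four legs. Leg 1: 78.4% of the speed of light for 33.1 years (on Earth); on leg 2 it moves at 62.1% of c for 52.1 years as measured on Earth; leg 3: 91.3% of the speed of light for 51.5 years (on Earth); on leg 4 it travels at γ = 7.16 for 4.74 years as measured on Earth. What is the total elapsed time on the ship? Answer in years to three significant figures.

τ = 83.1 years

Leg 1: β = 0.784; γ = 1/√(1 − 0.784²) = 1/√0.3853 = 1.611; τ_1 = 33.1/1.611 = 20.55 years.
Leg 2: β = 0.621; γ = 1/√(1 − 0.621²) = 1/√0.6144 = 1.276; τ_2 = 52.1/1.276 = 40.84 years.
Leg 3: β = 0.913; γ = 1/√(1 − 0.913²) = 1/√0.1664 = 2.451; τ_3 = 51.5/2.451 = 21.01 years.
Leg 4: γ = 7.16; τ_4 = 4.74/7.160 = 0.6620 years.
Total: 20.55 + 40.84 + 21.01 + 0.6620 years.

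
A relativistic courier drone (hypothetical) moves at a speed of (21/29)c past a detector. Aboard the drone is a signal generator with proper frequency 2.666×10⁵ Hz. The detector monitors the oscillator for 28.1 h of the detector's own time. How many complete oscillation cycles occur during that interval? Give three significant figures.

N = 1.86×10¹⁰

γ = 1/√(1 − (21/29)²) = 29/20 = 1.450
During 28.1 h of lab time, the oscillator's proper time advances by τ = Δt/γ = 28.1/1.450 = 19.38 h = 6.977×10⁴ s.
N = f × τ = 2.666×10⁵ × 6.977×10⁴ = 1.860×10¹⁰.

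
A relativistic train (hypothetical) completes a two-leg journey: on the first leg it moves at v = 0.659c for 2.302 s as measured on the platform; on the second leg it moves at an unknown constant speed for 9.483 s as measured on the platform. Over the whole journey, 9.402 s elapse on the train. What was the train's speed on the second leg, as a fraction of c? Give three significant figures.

Leg 1: γ = 1/√(1 − 0.659²) = 1/√0.5657 = 1.330; τ_1 = 2.302/1.330 = 1.731 s.
Leg 2: speed unknown; τ_2 = 9.483/γ_2.
Total proper time: 1.731 + τ_2 = 9.402, so τ_2 = 9.402 − 1.731 = 7.671 s.
γ_2 = 9.483/7.671 = 1.236; β = √(1 − 1/γ²) = √0.3457.

β = 0.588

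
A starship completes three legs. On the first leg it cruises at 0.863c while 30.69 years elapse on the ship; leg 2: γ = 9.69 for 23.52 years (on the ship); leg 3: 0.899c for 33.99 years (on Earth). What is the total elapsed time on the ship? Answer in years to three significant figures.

τ = 69.1 years

Leg 1: 30.69 years is already measured on the ship.
Leg 2: 23.52 years is already measured on the ship.
Leg 3: γ = 1/√(1 − 0.899²) = 1/√0.1918 = 2.283; τ_3 = 33.99/2.283 = 14.89 years.
Total: 30.69 + 23.52 + 14.89 years.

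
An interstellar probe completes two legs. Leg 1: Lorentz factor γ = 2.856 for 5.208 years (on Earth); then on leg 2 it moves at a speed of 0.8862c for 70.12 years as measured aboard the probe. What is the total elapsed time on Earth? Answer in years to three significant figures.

Δt = 157 years

Leg 1: 5.208 years is already measured on Earth.
Leg 2: γ = 1/√(1 − 0.8862²) = 1/√0.2146 = 2.158; Δt_2 = 2.158 × 70.12 = 151.3 years.
Total: 5.208 + 151.3 years.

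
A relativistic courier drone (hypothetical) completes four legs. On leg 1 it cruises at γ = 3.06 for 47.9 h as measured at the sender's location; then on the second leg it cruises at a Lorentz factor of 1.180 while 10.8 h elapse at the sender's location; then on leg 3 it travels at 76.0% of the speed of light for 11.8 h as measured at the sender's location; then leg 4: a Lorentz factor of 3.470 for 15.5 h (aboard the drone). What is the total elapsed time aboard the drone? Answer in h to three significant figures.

Leg 1: γ = 3.06; τ_1 = 47.9/3.060 = 15.65 h.
Leg 2: γ = 1.180; τ_2 = 10.8/1.180 = 9.153 h.
Leg 3: β = 0.760; γ = 1/√(1 − 0.760²) = 1/√0.4224 = 1.539; τ_3 = 11.8/1.539 = 7.669 h.
Leg 4: 15.5 h is already measured aboard the drone.
Total: 15.65 + 9.153 + 7.669 + 15.50 h.

τ = 48.0 h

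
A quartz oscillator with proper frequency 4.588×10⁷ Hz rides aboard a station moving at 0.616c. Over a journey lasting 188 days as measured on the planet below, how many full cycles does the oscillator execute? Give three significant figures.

γ = 1/√(1 − 0.616²) = 1/√0.6205 = 1.269
The oscillator's own cycle count is N = f × τ where τ is the proper time aboard the station. τ = Δt/γ = 188/1.269 = 148.1 days = 1.280×10⁷ s.
N = 4.588×10⁷ × 1.280×10⁷ = 5.871×10¹⁴.

N = 5.87×10¹⁴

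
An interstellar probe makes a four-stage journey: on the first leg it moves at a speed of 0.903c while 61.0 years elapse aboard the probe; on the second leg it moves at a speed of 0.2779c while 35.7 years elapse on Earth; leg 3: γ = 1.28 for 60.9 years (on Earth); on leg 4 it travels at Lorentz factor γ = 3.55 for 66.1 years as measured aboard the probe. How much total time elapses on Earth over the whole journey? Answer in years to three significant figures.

Leg 1: γ = 1/√(1 − 0.903²) = 1/√0.1846 = 2.328; Δt_1 = 2.328 × 61.0 = 142.0 years.
Leg 2: 35.7 years is already measured on Earth.
Leg 3: 60.9 years is already measured on Earth.
Leg 4: γ = 3.55; Δt_4 = 3.550 × 66.1 = 234.7 years.
Total: 142.0 + 35.70 + 60.90 + 234.7 years.

Δt = 473 years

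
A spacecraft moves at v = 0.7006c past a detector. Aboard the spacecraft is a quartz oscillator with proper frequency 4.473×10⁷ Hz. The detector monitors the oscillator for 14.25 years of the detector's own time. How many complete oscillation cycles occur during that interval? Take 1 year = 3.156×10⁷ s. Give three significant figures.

γ = 1/√(1 − 0.7006²) = 1/√0.5092 = 1.401
During 14.25 years of lab time, the oscillator's proper time advances by τ = Δt/γ = 14.25/1.401 = 10.17 years = 3.209×10⁸ s.
N = f × τ = 4.473×10⁷ × 3.209×10⁸ = 1.435×10¹⁶.

N = 1.44×10¹⁶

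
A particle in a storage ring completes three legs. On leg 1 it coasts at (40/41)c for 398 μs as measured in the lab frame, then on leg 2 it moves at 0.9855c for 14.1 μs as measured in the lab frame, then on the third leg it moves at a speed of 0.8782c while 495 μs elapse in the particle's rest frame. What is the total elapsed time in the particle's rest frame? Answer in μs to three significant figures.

Leg 1: γ = 1/√(1 − (40/41)²) = 41/9 ≈ 4.556; τ_1 = 398/4.556 = 87.37 μs.
Leg 2: γ = 1/√(1 − 0.9855²) = 1/√0.02879 = 5.894; τ_2 = 14.1/5.894 = 2.392 μs.
Leg 3: 495 μs is already measured in the particle's rest frame.
Total: 87.37 + 2.392 + 495.0 μs.

τ = 585 μs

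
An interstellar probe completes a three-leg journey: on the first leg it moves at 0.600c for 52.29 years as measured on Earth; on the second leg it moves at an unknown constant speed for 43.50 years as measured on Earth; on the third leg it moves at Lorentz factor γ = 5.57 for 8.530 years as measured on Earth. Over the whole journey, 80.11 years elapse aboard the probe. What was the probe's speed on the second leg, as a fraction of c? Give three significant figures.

Leg 1: γ = 1/√(1 − 0.600²) = 5/4 = 1.250; τ_1 = 52.29/1.250 = 41.83 years.
Leg 2: speed unknown; τ_2 = 43.50/γ_2.
Leg 3: γ = 5.57; τ_3 = 8.530/5.570 = 1.531 years.
Total proper time: 41.83 + τ_2 + 1.531 = 80.11, so τ_2 = 80.11 − 43.36 = 36.75 years.
γ_2 = 43.50/36.75 = 1.184; β = √(1 − 1/γ²) = √0.2864.

β = 0.535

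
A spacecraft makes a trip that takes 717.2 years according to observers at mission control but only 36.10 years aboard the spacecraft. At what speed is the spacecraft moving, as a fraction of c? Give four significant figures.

v = 0.9987c

The proper time is measured aboard the spacecraft (both events occur at the spacecraft's location); Δt is measured at mission control. γ = Δt/τ = 717.2/36.10 = 19.87.
β = √(1 − 1/γ²) = √(1 − 0.002534) = √0.9975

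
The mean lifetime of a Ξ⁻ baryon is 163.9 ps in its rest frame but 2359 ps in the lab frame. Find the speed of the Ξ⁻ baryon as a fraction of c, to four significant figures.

β = 0.9976

γ = Δt/τ₀ = 2359/163.9 = 14.39
β = √(1 − 1/γ²) = √(1 − 0.004827) = √0.9952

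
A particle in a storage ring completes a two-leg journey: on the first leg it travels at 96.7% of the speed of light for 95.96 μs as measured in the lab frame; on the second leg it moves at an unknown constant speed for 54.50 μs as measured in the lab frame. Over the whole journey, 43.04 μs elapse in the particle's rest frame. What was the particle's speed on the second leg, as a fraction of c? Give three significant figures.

Leg 1: β = 0.967; γ = 1/√(1 − 0.967²) = 1/√0.06491 = 3.925; τ_1 = 95.96/3.925 = 24.45 μs.
Leg 2: speed unknown; τ_2 = 54.50/γ_2.
Total proper time: 24.45 + τ_2 = 43.04, so τ_2 = 43.04 − 24.45 = 18.59 μs.
γ_2 = 54.50/18.59 = 2.931; β = √(1 − 1/γ²) = √0.8836.

β = 0.940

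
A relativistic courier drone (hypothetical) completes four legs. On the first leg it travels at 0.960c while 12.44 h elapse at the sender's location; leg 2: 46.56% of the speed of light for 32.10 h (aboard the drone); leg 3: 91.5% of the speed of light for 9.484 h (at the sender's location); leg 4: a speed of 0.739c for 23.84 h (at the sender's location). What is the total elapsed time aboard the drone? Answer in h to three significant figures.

τ = 55.5 h

Leg 1: γ = 1/√(1 − 0.960²) = 25/7 ≈ 3.571; τ_1 = 12.44/3.571 = 3.483 h.
Leg 2: 32.10 h is already measured aboard the drone.
Leg 3: β = 0.915; γ = 1/√(1 − 0.915²) = 1/√0.1628 = 2.479; τ_3 = 9.484/2.479 = 3.826 h.
Leg 4: γ = 1/√(1 − 0.739²) = 1/√0.4539 = 1.484; τ_4 = 23.84/1.484 = 16.06 h.
Total: 3.483 + 32.10 + 3.826 + 16.06 h.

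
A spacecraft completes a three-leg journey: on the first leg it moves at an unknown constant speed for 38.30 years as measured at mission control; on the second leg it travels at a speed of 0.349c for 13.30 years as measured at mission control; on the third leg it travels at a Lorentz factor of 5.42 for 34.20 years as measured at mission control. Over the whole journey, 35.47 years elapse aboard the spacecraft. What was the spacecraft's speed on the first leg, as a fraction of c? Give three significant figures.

β = 0.900

Leg 1: speed unknown; τ_1 = 38.30/γ_1.
Leg 2: γ = 1/√(1 − 0.349²) = 1/√0.8782 = 1.067; τ_2 = 13.30/1.067 = 12.46 years.
Leg 3: γ = 5.42; τ_3 = 34.20/5.420 = 6.310 years.
Total proper time: τ_1 + 12.46 + 6.310 = 35.47, so τ_1 = 35.47 − 18.77 = 16.70 years.
γ_1 = 38.30/16.70 = 2.294; β = √(1 − 1/γ²) = √0.8100.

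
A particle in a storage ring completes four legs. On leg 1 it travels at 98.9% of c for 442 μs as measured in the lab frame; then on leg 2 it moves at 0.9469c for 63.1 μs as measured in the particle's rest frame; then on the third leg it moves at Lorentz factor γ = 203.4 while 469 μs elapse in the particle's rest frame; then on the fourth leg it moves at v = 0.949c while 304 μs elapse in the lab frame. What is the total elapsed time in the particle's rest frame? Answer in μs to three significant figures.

τ = 693 μs

Leg 1: β = 0.989; γ = 1/√(1 − 0.989²) = 1/√0.02188 = 6.761; τ_1 = 442/6.761 = 65.38 μs.
Leg 2: 63.1 μs is already measured in the particle's rest frame.
Leg 3: 469 μs is already measured in the particle's rest frame.
Leg 4: γ = 1/√(1 − 0.949²) = 1/√0.09940 = 3.172; τ_4 = 304/3.172 = 95.84 μs.
Total: 65.38 + 63.10 + 469.0 + 95.84 μs.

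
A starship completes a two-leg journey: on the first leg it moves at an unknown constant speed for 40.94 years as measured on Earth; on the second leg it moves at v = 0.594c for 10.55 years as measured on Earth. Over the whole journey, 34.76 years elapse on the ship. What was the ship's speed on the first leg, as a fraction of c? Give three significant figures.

β = 0.767

Leg 1: speed unknown; τ_1 = 40.94/γ_1.
Leg 2: γ = 1/√(1 − 0.594²) = 1/√0.6472 = 1.243; τ_2 = 10.55/1.243 = 8.487 years.
Total proper time: τ_1 + 8.487 = 34.76, so τ_1 = 34.76 − 8.487 = 26.27 years.
γ_1 = 40.94/26.27 = 1.558; β = √(1 − 1/γ²) = √0.5882.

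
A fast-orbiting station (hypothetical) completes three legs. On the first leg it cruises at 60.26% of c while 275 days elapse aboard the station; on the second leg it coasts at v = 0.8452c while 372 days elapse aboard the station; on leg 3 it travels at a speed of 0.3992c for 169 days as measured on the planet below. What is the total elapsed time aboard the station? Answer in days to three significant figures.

τ = 802 days

Leg 1: 275 days is already measured aboard the station.
Leg 2: 372 days is already measured aboard the station.
Leg 3: γ = 1/√(1 − 0.3992²) = 1/√0.8406 = 1.091; τ_3 = 169/1.091 = 154.9 days.
Total: 275.0 + 372.0 + 154.9 days.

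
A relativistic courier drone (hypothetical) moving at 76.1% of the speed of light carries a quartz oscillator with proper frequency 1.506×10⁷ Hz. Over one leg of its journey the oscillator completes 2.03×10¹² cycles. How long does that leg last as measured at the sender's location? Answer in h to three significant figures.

Δt = 57.7 h

β = 0.761; γ = 1/√(1 − 0.761²) = 1/√0.4209 = 1.541
Proper time for N cycles: τ = N/f = 2.03×10¹²/(1.506×10⁷) = 1.348×10⁵ s = 37.44 h.
Lab-frame duration Δt = γτ = 1.541 × 37.44 = 57.72 h.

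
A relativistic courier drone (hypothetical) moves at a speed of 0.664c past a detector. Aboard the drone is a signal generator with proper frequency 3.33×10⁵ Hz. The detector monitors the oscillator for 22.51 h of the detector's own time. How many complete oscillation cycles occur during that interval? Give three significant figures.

N = 2.02×10¹⁰

γ = 1/√(1 − 0.664²) = 1/√0.5591 = 1.337
During 22.51 h of lab time, the oscillator's proper time advances by τ = Δt/γ = 22.51/1.337 = 16.83 h = 6.059×10⁴ s.
N = f × τ = 3.33×10⁵ × 6.059×10⁴ = 2.018×10¹⁰.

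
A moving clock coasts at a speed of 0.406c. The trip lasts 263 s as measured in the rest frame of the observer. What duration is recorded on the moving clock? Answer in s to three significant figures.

τ = 240 s

γ = 1/√(1 − 0.406²) = 1/√0.8352 = 1.094
The interval measured in the rest frame of the observer is the dilated one; the clock on the moving clock measures the proper time τ = Δt/γ = 263/1.094 s.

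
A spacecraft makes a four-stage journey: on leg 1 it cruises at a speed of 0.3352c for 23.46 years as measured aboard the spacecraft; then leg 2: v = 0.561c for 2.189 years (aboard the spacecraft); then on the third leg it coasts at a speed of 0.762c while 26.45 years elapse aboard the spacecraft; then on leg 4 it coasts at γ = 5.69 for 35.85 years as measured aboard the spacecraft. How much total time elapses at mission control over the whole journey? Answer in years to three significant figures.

Δt = 272 years

Leg 1: γ = 1/√(1 − 0.3352²) = 1/√0.8876 = 1.061; Δt_1 = 1.061 × 23.46 = 24.90 years.
Leg 2: γ = 1/√(1 − 0.561²) = 1/√0.6853 = 1.208; Δt_2 = 1.208 × 2.189 = 2.644 years.
Leg 3: γ = 1/√(1 − 0.762²) = 1/√0.4194 = 1.544; Δt_3 = 1.544 × 26.45 = 40.84 years.
Leg 4: γ = 5.69; Δt_4 = 5.690 × 35.85 = 204.0 years.
Total: 24.90 + 2.644 + 40.84 + 204.0 years.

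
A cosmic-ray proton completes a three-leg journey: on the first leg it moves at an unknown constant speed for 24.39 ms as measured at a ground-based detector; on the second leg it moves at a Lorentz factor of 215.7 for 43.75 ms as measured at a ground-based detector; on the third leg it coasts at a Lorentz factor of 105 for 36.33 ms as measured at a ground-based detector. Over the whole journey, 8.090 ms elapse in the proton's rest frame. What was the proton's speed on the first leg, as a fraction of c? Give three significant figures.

Leg 1: speed unknown; τ_1 = 24.39/γ_1.
Leg 2: γ = 215.7; τ_2 = 43.75/215.7 = 0.2028 ms.
Leg 3: γ = 105; τ_3 = 36.33/105.0 = 0.3460 ms.
Total proper time: τ_1 + 0.2028 + 0.3460 = 8.090, so τ_1 = 8.090 − 0.5488 = 7.541 ms.
γ_1 = 24.39/7.541 = 3.234; β = √(1 − 1/γ²) = √0.9044.

β = 0.951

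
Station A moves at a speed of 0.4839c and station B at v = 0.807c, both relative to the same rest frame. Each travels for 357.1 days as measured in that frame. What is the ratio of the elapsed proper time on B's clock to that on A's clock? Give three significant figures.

τ_B/τ_A = 0.675

A: γ = 1/√(1 − 0.4839²) = 1/√0.7658 = 1.143. B: γ = 1/√(1 − 0.807²) = 1/√0.3488 = 1.693.
τ_A/τ_B = γ_B/γ_A = 1.693/1.143 = 1.482, so τ_B/τ_A = 0.6748.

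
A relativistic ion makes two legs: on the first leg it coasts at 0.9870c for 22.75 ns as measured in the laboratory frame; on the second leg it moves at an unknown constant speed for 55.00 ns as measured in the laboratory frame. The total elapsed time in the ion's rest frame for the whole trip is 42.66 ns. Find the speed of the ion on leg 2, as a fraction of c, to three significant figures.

β = 0.705

Leg 1: γ = 1/√(1 − 0.9870²) = 1/√0.02583 = 6.222; τ_1 = 22.75/6.222 = 3.656 ns.
Leg 2: speed unknown; τ_2 = 55.00/γ_2.
Total proper time: 3.656 + τ_2 = 42.66, so τ_2 = 42.66 − 3.656 = 39.00 ns.
γ_2 = 55.00/39.00 = 1.410; β = √(1 − 1/γ²) = √0.4971.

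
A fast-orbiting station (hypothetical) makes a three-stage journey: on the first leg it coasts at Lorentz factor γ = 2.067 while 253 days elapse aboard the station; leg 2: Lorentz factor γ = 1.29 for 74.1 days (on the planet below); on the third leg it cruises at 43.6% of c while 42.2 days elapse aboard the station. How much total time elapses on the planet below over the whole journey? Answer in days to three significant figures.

Leg 1: γ = 2.067; Δt_1 = 2.067 × 253 = 523.0 days.
Leg 2: 74.1 days is already measured on the planet below.
Leg 3: β = 0.436; γ = 1/√(1 − 0.436²) = 1/√0.8099 = 1.111; Δt_3 = 1.111 × 42.2 = 46.89 days.
Total: 523.0 + 74.10 + 46.89 days.

Δt = 644 days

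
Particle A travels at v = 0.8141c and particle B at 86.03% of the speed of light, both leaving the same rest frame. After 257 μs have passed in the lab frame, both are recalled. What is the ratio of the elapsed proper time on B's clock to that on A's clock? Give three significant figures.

τ_B/τ_A = 0.878

A: γ = 1/√(1 − 0.8141²) = 1/√0.3372 = 1.722. B: β = 0.8603; γ = 1/√(1 − 0.8603²) = 1/√0.2599 = 1.962.
τ_A/τ_B = γ_B/γ_A = 1.962/1.722 = 1.139, so τ_B/τ_A = 0.8778.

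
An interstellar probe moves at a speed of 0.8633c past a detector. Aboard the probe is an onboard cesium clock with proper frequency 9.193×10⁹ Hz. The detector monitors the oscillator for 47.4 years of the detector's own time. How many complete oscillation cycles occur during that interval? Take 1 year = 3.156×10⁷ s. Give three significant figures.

N = 6.94×10¹⁸

γ = 1/√(1 − 0.8633²) = 1/√0.2547 = 1.981
During 47.4 years of lab time, the oscillator's proper time advances by τ = Δt/γ = 47.4/1.981 = 23.92 years = 7.550×10⁸ s.
N = f × τ = 9.193×10⁹ × 7.550×10⁸ = 6.941×10¹⁸.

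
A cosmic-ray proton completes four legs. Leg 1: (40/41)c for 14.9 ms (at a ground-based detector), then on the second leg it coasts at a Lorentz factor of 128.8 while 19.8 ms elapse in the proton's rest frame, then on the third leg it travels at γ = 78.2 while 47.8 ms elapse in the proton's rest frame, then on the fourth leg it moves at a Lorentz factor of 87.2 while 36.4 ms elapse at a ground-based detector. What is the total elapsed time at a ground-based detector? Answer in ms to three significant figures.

Δt = 6340 ms

Leg 1: 14.9 ms is already measured at a ground-based detector.
Leg 2: γ = 128.8; Δt_2 = 128.8 × 19.8 = 2550 ms.
Leg 3: γ = 78.2; Δt_3 = 78.20 × 47.8 = 3738 ms.
Leg 4: 36.4 ms is already measured at a ground-based detector.
Total: 14.90 + 2550 + 3738 + 36.40 ms.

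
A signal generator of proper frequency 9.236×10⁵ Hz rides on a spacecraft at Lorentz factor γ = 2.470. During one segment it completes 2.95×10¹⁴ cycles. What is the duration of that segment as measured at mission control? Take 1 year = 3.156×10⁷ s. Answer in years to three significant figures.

γ = 2.470
Proper time for N cycles: τ = N/f = 2.95×10¹⁴/(9.236×10⁵) = 3.194×10⁸ s = 10.12 years.
Lab-frame duration Δt = γτ = 2.470 × 10.12 = 25.00 years.

Δt = 25.0 years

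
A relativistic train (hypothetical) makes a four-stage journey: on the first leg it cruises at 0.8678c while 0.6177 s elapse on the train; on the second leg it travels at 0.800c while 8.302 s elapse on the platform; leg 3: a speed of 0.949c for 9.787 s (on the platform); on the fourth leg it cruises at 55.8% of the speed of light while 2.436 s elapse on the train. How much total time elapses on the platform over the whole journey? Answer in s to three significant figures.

Δt = 22.3 s

Leg 1: γ = 1/√(1 − 0.8678²) = 1/√0.2469 = 2.012; Δt_1 = 2.012 × 0.6177 = 1.243 s.
Leg 2: 8.302 s is already measured on the platform.
Leg 3: 9.787 s is already measured on the platform.
Leg 4: β = 0.558; γ = 1/√(1 − 0.558²) = 1/√0.6886 = 1.205; Δt_4 = 1.205 × 2.436 = 2.936 s.
Total: 1.243 + 8.302 + 9.787 + 2.936 s.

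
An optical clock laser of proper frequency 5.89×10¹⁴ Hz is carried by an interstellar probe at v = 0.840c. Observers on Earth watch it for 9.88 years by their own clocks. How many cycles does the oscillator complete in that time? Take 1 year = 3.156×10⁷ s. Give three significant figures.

N = 9.97×10²²

γ = 1/√(1 − 0.840²) = 1/√0.2944 = 1.843
During 9.88 years of lab time, the oscillator's proper time advances by τ = Δt/γ = 9.88/1.843 = 5.361 years = 1.692×10⁸ s.
N = f × τ = 5.89×10¹⁴ × 1.692×10⁸ = 9.965×10²².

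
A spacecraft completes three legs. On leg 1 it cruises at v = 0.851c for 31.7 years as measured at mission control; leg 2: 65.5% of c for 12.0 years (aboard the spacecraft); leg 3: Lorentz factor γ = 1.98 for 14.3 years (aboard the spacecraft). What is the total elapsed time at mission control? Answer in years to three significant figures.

Δt = 75.9 years

Leg 1: 31.7 years is already measured at mission control.
Leg 2: β = 0.655; γ = 1/√(1 − 0.655²) = 1/√0.5710 = 1.323; Δt_2 = 1.323 × 12.0 = 15.88 years.
Leg 3: γ = 1.98; Δt_3 = 1.980 × 14.3 = 28.31 years.
Total: 31.70 + 15.88 + 28.31 years.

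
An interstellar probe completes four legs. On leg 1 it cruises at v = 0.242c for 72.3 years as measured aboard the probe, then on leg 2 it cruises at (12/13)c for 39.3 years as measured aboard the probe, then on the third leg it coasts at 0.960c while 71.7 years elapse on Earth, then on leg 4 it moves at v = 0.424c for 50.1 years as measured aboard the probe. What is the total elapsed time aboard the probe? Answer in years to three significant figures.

Leg 1: 72.3 years is already measured aboard the probe.
Leg 2: 39.3 years is already measured aboard the probe.
Leg 3: γ = 1/√(1 − 0.960²) = 25/7 ≈ 3.571; τ_3 = 71.7/3.571 = 20.08 years.
Leg 4: 50.1 years is already measured aboard the probe.
Total: 72.30 + 39.30 + 20.08 + 50.10 years.

τ = 182 years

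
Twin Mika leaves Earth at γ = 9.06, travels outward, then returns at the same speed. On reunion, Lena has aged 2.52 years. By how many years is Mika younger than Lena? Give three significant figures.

γ = 9.06
Mika's elapsed proper time: τ = 2.52/9.060 = 0.2781 years.
Age gap = Δt − τ = 2.52 − 0.2781 years.

Δt − τ = 2.24 years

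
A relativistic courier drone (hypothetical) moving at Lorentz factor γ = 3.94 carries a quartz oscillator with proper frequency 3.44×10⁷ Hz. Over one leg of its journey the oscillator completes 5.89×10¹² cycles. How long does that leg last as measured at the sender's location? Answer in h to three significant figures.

Δt = 187 h

γ = 3.94
Proper time for N cycles: τ = N/f = 5.89×10¹²/(3.44×10⁷) = 1.712×10⁵ s = 47.56 h.
Lab-frame duration Δt = γτ = 3.940 × 47.56 = 187.4 h.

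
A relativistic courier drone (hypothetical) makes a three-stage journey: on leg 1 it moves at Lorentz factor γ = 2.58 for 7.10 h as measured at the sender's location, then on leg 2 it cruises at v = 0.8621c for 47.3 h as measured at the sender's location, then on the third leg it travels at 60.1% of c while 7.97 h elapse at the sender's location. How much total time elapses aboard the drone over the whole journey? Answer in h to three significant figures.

Leg 1: γ = 2.58; τ_1 = 7.10/2.580 = 2.752 h.
Leg 2: γ = 1/√(1 − 0.8621²) = 1/√0.2568 = 1.973; τ_2 = 47.3/1.973 = 23.97 h.
Leg 3: β = 0.601; γ = 1/√(1 − 0.601²) = 1/√0.6388 = 1.251; τ_3 = 7.97/1.251 = 6.370 h.
Total: 2.752 + 23.97 + 6.370 h.

τ = 33.1 h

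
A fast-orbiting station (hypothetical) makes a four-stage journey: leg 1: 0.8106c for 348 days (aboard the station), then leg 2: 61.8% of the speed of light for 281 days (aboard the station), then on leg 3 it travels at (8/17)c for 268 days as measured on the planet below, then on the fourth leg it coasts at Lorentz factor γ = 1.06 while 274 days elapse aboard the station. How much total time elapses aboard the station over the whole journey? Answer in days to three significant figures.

τ = 1140 days

Leg 1: 348 days is already measured aboard the station.
Leg 2: 281 days is already measured aboard the station.
Leg 3: γ = 1/√(1 − (8/17)²) = 17/15 ≈ 1.133; τ_3 = 268/1.133 = 236.5 days.
Leg 4: 274 days is already measured aboard the station.
Total: 348.0 + 281.0 + 236.5 + 274.0 days.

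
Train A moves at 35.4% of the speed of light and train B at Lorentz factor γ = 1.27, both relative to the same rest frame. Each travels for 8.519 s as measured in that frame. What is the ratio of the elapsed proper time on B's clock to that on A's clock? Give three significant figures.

A: β = 0.354; γ = 1/√(1 − 0.354²) = 1/√0.8747 = 1.069. B: γ = 1.27.
τ_A/τ_B = γ_B/γ_A = 1.270/1.069 = 1.188, so τ_B/τ_A = 0.8419.

τ_B/τ_A = 0.842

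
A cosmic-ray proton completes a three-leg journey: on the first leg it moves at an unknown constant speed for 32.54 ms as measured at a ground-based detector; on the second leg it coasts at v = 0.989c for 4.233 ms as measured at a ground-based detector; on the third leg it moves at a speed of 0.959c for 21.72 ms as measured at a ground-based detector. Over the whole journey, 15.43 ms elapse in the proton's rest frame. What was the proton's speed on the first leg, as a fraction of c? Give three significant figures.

β = 0.964

Leg 1: speed unknown; τ_1 = 32.54/γ_1.
Leg 2: γ = 1/√(1 − 0.989²) = 1/√0.02188 = 6.761; τ_2 = 4.233/6.761 = 0.6261 ms.
Leg 3: γ = 1/√(1 − 0.959²) = 1/√0.08032 = 3.529; τ_3 = 21.72/3.529 = 6.156 ms.
Total proper time: τ_1 + 0.6261 + 6.156 = 15.43, so τ_1 = 15.43 − 6.782 = 8.648 ms.
γ_1 = 32.54/8.648 = 3.763; β = √(1 − 1/γ²) = √0.9294.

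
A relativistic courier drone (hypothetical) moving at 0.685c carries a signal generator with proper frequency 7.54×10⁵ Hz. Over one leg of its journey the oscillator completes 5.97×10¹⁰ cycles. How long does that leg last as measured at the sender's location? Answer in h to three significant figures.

γ = 1/√(1 − 0.685²) = 1/√0.5308 = 1.373
Proper time for N cycles: τ = N/f = 5.97×10¹⁰/(7.54×10⁵) = 7.918×10⁴ s = 21.99 h.
Lab-frame duration Δt = γτ = 1.373 × 21.99 = 30.19 h.

Δt = 30.2 h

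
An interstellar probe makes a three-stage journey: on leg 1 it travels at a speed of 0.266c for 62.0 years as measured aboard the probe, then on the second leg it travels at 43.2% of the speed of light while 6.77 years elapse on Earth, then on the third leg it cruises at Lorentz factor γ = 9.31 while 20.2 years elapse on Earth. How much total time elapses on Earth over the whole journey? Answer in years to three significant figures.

Leg 1: γ = 1/√(1 − 0.266²) = 1/√0.9292 = 1.037; Δt_1 = 1.037 × 62.0 = 64.32 years.
Leg 2: 6.77 years is already measured on Earth.
Leg 3: 20.2 years is already measured on Earth.
Total: 64.32 + 6.770 + 20.20 years.

Δt = 91.3 years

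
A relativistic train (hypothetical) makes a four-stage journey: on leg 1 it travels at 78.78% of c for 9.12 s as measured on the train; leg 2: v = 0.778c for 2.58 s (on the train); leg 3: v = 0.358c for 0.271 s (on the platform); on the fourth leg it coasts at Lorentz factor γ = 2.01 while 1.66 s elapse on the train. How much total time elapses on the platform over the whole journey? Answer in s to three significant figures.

Δt = 22.5 s

Leg 1: β = 0.7878; γ = 1/√(1 − 0.7878²) = 1/√0.3794 = 1.624; Δt_1 = 1.624 × 9.12 = 14.81 s.
Leg 2: γ = 1/√(1 − 0.778²) = 1/√0.3947 = 1.592; Δt_2 = 1.592 × 2.58 = 4.107 s.
Leg 3: 0.271 s is already measured on the platform.
Leg 4: γ = 2.01; Δt_4 = 2.010 × 1.66 = 3.337 s.
Total: 14.81 + 4.107 + 0.2710 + 3.337 s.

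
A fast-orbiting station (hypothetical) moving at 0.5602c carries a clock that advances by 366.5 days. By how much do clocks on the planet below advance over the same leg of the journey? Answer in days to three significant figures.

γ = 1/√(1 − 0.5602²) = 1/√0.6862 = 1.207
The interval measured aboard the station is the proper time (both events occur at the same place in that frame); the lab-frame interval is Δt = γτ = 1.207 × 366.5 days.

Δt = 442 days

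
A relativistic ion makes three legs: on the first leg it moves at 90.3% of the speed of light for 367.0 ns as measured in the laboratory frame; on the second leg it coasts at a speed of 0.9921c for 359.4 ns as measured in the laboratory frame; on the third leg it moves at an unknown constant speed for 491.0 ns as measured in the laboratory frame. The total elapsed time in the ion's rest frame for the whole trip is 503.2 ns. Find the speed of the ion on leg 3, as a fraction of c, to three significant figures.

Leg 1: β = 0.903; γ = 1/√(1 − 0.903²) = 1/√0.1846 = 2.328; τ_1 = 367.0/2.328 = 157.7 ns.
Leg 2: γ = 1/√(1 − 0.9921²) = 1/√0.01574 = 7.971; τ_2 = 359.4/7.971 = 45.09 ns.
Leg 3: speed unknown; τ_3 = 491.0/γ_3.
Total proper time: 157.7 + 45.09 + τ_3 = 503.2, so τ_3 = 503.2 − 202.8 = 300.4 ns.
γ_3 = 491.0/300.4 = 1.634; β = √(1 − 1/γ²) = √0.6256.

β = 0.791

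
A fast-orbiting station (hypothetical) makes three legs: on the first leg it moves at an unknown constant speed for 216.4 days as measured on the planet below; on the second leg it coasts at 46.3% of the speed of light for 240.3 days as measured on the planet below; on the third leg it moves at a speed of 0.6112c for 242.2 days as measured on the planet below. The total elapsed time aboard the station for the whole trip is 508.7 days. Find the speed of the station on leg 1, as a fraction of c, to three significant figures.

Leg 1: speed unknown; τ_1 = 216.4/γ_1.
Leg 2: β = 0.463; γ = 1/√(1 − 0.463²) = 1/√0.7856 = 1.128; τ_2 = 240.3/1.128 = 213.0 days.
Leg 3: γ = 1/√(1 − 0.6112²) = 1/√0.6264 = 1.263; τ_3 = 242.2/1.263 = 191.7 days.
Total proper time: τ_1 + 213.0 + 191.7 = 508.7, so τ_1 = 508.7 − 404.7 = 104.0 days.
γ_1 = 216.4/104.0 = 2.081; β = √(1 − 1/γ²) = √0.7690.

β = 0.877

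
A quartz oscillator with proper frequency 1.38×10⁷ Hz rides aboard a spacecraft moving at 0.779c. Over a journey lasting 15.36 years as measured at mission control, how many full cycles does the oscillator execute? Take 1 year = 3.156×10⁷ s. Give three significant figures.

γ = 1/√(1 − 0.779²) = 1/√0.3932 = 1.595
The oscillator's own cycle count is N = f × τ where τ is the proper time aboard the spacecraft. τ = Δt/γ = 15.36/1.595 = 9.631 years = 3.040×10⁸ s.
N = 1.38×10⁷ × 3.040×10⁸ = 4.195×10¹⁵.

N = 4.19×10¹⁵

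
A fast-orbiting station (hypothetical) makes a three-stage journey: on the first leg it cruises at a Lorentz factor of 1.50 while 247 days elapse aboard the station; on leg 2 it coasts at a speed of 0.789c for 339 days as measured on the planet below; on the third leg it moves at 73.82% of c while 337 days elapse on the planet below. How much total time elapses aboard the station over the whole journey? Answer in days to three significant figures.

τ = 683 days

Leg 1: 247 days is already measured aboard the station.
Leg 2: γ = 1/√(1 − 0.789²) = 1/√0.3775 = 1.628; τ_2 = 339/1.628 = 208.3 days.
Leg 3: β = 0.7382; γ = 1/√(1 − 0.7382²) = 1/√0.4551 = 1.482; τ_3 = 337/1.482 = 227.3 days.
Total: 247.0 + 208.3 + 227.3 days.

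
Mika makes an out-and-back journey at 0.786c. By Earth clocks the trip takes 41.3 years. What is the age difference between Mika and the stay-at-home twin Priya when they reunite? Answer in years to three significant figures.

Δt − τ = 15.8 years

γ = 1/√(1 − 0.786²) = 1/√0.3822 = 1.618
Mika's elapsed proper time: τ = 41.3/1.618 = 25.53 years.
Age gap = Δt − τ = 41.3 − 25.53 years.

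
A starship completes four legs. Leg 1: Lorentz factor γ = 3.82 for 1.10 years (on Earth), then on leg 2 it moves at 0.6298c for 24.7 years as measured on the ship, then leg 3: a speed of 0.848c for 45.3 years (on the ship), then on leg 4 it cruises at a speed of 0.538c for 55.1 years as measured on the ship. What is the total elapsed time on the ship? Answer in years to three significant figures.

Leg 1: γ = 3.82; τ_1 = 1.10/3.820 = 0.2880 years.
Leg 2: 24.7 years is already measured on the ship.
Leg 3: 45.3 years is already measured on the ship.
Leg 4: 55.1 years is already measured on the ship.
Total: 0.2880 + 24.70 + 45.30 + 55.10 years.

τ = 125 years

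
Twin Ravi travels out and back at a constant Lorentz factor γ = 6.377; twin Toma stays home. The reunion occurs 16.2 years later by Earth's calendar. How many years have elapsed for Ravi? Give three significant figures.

τ = 2.54 years

γ = 6.377
Ravi's clock measures proper time along the trip: τ = Δt/γ = 16.2/6.377 years.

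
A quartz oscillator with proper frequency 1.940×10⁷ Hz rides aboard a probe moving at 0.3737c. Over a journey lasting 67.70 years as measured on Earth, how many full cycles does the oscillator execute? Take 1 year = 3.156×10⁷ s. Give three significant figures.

γ = 1/√(1 − 0.3737²) = 1/√0.8603 = 1.078
The oscillator's own cycle count is N = f × τ where τ is the proper time aboard the probe. τ = Δt/γ = 67.70/1.078 = 62.80 years = 1.982×10⁹ s.
N = 1.940×10⁷ × 1.982×10⁹ = 3.845×10¹⁶.

N = 3.84×10¹⁶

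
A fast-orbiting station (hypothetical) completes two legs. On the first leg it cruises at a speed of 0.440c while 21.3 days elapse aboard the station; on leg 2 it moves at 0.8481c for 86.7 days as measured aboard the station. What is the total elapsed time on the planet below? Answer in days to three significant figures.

Leg 1: γ = 1/√(1 − 0.440²) = 1/√0.8064 = 1.114; Δt_1 = 1.114 × 21.3 = 23.72 days.
Leg 2: γ = 1/√(1 − 0.8481²) = 1/√0.2807 = 1.887; Δt_2 = 1.887 × 86.7 = 163.6 days.
Total: 23.72 + 163.6 days.

Δt = 187 days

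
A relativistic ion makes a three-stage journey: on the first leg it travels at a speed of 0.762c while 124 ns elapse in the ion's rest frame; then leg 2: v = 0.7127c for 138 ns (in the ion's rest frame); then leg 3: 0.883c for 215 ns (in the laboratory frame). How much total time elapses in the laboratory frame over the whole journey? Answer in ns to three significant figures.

Leg 1: γ = 1/√(1 − 0.762²) = 1/√0.4194 = 1.544; Δt_1 = 1.544 × 124 = 191.5 ns.
Leg 2: γ = 1/√(1 − 0.7127²) = 1/√0.4921 = 1.426; Δt_2 = 1.426 × 138 = 196.7 ns.
Leg 3: 215 ns is already measured in the laboratory frame.
Total: 191.5 + 196.7 + 215.0 ns.

Δt = 603 ns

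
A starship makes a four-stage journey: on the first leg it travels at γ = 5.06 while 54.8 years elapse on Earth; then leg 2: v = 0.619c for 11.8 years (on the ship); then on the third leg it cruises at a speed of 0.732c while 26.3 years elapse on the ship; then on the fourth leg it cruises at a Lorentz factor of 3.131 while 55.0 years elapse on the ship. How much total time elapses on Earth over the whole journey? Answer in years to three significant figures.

Leg 1: 54.8 years is already measured on Earth.
Leg 2: γ = 1/√(1 − 0.619²) = 1/√0.6168 = 1.273; Δt_2 = 1.273 × 11.8 = 15.02 years.
Leg 3: γ = 1/√(1 − 0.732²) = 1/√0.4642 = 1.468; Δt_3 = 1.468 × 26.3 = 38.60 years.
Leg 4: γ = 3.131; Δt_4 = 3.131 × 55.0 = 172.2 years.
Total: 54.80 + 15.02 + 38.60 + 172.2 years.

Δt = 281 years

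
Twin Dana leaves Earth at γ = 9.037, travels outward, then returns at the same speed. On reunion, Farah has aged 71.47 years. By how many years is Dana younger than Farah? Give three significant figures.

Δt − τ = 63.6 years

γ = 9.037
Dana's elapsed proper time: τ = 71.47/9.037 = 7.909 years.
Age gap = Δt − τ = 71.47 − 7.909 years.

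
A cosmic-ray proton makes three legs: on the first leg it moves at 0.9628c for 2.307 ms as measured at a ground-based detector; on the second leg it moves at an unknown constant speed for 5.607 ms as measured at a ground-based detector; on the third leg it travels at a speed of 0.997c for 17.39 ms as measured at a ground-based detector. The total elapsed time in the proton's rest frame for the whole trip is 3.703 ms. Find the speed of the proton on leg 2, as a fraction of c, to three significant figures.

Leg 1: γ = 1/√(1 − 0.9628²) = 1/√0.07302 = 3.701; τ_1 = 2.307/3.701 = 0.6234 ms.
Leg 2: speed unknown; τ_2 = 5.607/γ_2.
Leg 3: γ = 1/√(1 − 0.997²) = 1/√0.005991 = 12.92; τ_3 = 17.39/12.92 = 1.346 ms.
Total proper time: 0.6234 + τ_2 + 1.346 = 3.703, so τ_2 = 3.703 − 1.969 = 1.734 ms.
γ_2 = 5.607/1.734 = 3.234; β = √(1 − 1/γ²) = √0.9044.

β = 0.951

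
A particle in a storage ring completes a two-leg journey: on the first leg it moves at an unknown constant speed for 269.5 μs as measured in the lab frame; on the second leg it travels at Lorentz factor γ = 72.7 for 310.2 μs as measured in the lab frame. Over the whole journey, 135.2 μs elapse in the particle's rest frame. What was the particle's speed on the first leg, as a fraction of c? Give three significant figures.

Leg 1: speed unknown; τ_1 = 269.5/γ_1.
Leg 2: γ = 72.7; τ_2 = 310.2/72.70 = 4.267 μs.
Total proper time: τ_1 + 4.267 = 135.2, so τ_1 = 135.2 − 4.267 = 130.9 μs.
γ_1 = 269.5/130.9 = 2.058; β = √(1 − 1/γ²) = √0.7640.

β = 0.874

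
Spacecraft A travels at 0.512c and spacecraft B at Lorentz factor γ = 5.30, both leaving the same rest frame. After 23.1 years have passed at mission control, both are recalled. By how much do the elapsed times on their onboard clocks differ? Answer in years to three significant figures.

A: γ = 1/√(1 − 0.512²) = 1/√0.7379 = 1.164; τ_A = 23.1/1.164 = 19.84 years.
B: γ = 5.30; τ_B = 23.1/5.300 = 4.358 years.

|τ_A − τ_B| = 15.5 years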